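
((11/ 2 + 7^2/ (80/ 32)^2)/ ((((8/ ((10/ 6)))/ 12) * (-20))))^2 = 444889/ 160000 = 2.78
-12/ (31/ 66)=-792/ 31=-25.55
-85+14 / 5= -411 / 5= -82.20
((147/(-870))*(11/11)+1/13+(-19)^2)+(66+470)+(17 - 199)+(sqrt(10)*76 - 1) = 954.24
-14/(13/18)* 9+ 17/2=-4315/26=-165.96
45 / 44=1.02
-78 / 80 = -39 / 40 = -0.98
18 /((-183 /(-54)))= 324 /61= 5.31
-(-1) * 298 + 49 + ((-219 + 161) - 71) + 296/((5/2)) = 1682/5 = 336.40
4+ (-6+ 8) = 6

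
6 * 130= 780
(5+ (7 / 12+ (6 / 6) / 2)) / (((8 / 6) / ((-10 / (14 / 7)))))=-365 / 16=-22.81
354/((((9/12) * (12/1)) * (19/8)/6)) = 1888/19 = 99.37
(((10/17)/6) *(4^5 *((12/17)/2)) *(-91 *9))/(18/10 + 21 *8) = -13977600/81787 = -170.90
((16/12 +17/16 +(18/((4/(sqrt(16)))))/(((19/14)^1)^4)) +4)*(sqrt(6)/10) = 73199971*sqrt(6)/62554080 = 2.87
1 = 1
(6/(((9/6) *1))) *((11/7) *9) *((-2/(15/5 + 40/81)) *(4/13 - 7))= 5581224/25753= 216.72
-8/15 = -0.53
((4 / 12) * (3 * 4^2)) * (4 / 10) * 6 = 192 / 5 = 38.40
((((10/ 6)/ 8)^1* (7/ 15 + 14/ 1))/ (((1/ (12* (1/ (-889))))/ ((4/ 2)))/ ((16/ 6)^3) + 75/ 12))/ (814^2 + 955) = 15872/ 15014358063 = 0.00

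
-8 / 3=-2.67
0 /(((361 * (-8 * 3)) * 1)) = 0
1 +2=3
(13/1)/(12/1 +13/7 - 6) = 91/55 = 1.65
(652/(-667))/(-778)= 326/259463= 0.00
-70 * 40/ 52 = -700/ 13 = -53.85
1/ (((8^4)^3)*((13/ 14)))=7/ 446676598784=0.00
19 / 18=1.06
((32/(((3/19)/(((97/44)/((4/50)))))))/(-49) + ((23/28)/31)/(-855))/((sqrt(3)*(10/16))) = -13026327542*sqrt(3)/214292925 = -105.29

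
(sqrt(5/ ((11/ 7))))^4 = 1225/ 121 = 10.12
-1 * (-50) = 50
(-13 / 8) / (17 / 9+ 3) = -117 / 352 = -0.33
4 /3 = 1.33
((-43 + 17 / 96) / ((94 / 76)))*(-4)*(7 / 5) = 546763 / 2820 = 193.89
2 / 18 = 1 / 9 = 0.11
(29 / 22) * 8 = 116 / 11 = 10.55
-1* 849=-849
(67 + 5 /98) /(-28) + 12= 26357 /2744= 9.61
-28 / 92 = -7 / 23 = -0.30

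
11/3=3.67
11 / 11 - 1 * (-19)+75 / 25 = 23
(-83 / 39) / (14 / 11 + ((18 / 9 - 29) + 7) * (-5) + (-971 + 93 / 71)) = 64823 / 26451126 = 0.00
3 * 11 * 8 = 264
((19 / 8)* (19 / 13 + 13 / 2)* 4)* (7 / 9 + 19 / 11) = 27094 / 143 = 189.47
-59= -59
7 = 7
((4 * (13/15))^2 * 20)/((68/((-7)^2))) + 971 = 875311/765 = 1144.20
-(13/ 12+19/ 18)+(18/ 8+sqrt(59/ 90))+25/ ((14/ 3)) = sqrt(590)/ 30+689/ 126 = 6.28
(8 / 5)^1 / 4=2 / 5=0.40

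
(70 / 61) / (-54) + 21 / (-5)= -34762 / 8235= -4.22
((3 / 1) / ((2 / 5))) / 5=3 / 2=1.50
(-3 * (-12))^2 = 1296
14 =14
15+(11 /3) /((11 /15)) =20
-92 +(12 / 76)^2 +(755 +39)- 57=232854 / 361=645.02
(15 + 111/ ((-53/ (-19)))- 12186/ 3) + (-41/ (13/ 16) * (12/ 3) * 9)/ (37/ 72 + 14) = -2975328126/ 720005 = -4132.37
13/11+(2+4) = 79/11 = 7.18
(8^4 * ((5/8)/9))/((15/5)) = 2560/27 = 94.81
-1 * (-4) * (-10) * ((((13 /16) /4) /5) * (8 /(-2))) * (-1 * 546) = -3549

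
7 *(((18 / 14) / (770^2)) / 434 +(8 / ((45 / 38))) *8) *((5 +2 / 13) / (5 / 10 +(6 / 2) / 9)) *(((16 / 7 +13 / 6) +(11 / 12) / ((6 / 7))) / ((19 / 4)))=2719.89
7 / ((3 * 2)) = 7 / 6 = 1.17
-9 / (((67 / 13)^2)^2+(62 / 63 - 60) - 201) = -16194087 / 801662882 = -0.02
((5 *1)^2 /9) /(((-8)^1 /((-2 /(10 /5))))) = 25 /72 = 0.35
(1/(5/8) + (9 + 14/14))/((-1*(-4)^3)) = 29/160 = 0.18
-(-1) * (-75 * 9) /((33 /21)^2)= -33075 /121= -273.35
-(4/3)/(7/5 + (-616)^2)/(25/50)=-40/5691861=-0.00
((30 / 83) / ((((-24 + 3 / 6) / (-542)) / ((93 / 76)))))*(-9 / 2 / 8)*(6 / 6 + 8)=-30621645 / 592952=-51.64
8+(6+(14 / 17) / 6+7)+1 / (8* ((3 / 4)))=2173 / 102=21.30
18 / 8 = 9 / 4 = 2.25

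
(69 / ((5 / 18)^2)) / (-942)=-3726 / 3925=-0.95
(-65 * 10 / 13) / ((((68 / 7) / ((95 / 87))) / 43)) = -714875 / 2958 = -241.68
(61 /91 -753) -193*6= -173840 /91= -1910.33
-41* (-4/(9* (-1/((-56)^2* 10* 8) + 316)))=41144320/713502711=0.06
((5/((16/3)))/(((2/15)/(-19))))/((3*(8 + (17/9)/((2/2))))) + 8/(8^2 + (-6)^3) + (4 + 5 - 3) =78149/54112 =1.44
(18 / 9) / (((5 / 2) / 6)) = 24 / 5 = 4.80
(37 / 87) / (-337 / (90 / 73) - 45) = -1110 / 830879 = -0.00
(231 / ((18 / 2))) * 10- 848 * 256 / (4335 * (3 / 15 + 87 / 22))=32306758 / 132073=244.61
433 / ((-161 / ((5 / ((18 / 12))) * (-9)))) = 12990 / 161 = 80.68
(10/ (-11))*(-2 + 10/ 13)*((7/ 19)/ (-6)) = -0.07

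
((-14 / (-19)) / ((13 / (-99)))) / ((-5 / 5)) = 1386 / 247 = 5.61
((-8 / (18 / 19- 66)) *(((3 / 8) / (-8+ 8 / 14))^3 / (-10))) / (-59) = -58653 / 2187455528960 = -0.00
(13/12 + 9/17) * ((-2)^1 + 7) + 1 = 1849/204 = 9.06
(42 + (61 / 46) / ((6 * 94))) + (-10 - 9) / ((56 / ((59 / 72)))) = 181859311 / 4358592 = 41.72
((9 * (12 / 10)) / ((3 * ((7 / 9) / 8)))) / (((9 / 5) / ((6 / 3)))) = 288 / 7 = 41.14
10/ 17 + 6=112/ 17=6.59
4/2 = 2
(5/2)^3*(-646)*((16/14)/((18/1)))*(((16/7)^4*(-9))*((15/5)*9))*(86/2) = 3072024576000/16807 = 182782446.36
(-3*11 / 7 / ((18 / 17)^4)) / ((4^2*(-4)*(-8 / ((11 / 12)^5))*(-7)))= 147962546281 / 218444460982272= 0.00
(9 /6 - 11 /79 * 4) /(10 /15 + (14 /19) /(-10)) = 42465 /26702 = 1.59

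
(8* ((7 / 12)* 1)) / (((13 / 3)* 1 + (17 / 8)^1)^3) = 64512 / 3723875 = 0.02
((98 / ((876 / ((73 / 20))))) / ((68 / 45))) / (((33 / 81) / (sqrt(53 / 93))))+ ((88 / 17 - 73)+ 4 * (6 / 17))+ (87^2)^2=1323 * sqrt(4929) / 185504+ 973924808 / 17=57289695.09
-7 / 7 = -1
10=10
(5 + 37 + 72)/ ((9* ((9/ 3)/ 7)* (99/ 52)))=13832/ 891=15.52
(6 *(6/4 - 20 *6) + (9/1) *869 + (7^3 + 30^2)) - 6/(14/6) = 58453/7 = 8350.43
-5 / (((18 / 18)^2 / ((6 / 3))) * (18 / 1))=-5 / 9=-0.56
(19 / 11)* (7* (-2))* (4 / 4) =-266 / 11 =-24.18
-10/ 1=-10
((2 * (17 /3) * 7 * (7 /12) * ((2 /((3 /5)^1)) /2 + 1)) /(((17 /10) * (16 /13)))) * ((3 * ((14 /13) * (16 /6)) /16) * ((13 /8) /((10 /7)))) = 31213 /864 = 36.13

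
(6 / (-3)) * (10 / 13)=-20 / 13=-1.54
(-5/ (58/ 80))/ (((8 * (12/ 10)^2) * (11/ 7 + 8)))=-4375/ 69948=-0.06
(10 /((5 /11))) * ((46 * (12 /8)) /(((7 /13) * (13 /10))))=15180 /7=2168.57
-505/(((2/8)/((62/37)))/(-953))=119353720/37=3225776.22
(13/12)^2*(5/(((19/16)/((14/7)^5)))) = 27040/171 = 158.13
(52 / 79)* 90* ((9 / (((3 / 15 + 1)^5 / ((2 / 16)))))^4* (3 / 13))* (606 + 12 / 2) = 8106231689453125 / 23189199519744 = 349.57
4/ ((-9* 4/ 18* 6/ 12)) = -4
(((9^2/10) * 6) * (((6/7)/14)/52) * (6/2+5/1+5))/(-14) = -729/13720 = -0.05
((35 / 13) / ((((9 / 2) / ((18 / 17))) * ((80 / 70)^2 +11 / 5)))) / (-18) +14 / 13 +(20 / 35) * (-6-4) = -55582244 / 11959857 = -4.65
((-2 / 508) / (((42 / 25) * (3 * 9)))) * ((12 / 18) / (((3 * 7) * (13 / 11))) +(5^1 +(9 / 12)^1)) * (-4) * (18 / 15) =94625 / 39316914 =0.00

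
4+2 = 6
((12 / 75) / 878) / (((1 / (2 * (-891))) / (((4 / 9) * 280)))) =-88704 / 2195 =-40.41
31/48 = 0.65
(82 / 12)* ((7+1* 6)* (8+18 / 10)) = 26117 / 30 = 870.57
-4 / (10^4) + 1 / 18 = 1241 / 22500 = 0.06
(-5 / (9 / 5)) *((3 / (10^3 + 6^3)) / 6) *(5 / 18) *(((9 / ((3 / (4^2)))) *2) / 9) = -0.00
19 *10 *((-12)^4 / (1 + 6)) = 3939840 / 7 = 562834.29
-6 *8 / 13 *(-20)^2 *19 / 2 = -182400 / 13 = -14030.77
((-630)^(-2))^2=1 / 157529610000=0.00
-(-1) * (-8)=-8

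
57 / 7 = 8.14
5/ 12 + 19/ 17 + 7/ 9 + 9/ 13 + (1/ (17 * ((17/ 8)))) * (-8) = 2.78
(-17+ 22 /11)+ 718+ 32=735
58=58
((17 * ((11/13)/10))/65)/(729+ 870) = 187/13511550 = 0.00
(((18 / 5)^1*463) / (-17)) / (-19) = 5.16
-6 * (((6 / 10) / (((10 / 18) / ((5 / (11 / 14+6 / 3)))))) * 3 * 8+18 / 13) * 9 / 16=-42039 / 260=-161.69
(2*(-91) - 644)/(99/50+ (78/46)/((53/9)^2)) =-2668269100/6554043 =-407.12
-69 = -69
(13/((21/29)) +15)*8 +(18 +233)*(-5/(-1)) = 31891/21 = 1518.62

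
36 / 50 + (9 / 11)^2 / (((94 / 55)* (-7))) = 120159 / 180950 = 0.66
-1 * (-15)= 15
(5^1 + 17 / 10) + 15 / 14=272 / 35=7.77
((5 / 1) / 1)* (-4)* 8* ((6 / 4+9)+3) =-2160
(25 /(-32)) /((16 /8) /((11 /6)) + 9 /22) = -25 /48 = -0.52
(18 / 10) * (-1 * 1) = -9 / 5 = -1.80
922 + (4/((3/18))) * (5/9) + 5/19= 53329/57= 935.60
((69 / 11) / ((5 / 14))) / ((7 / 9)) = 1242 / 55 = 22.58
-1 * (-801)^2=-641601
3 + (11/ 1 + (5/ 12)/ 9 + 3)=1841/ 108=17.05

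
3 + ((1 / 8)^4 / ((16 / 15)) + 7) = 655375 / 65536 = 10.00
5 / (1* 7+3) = 1 / 2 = 0.50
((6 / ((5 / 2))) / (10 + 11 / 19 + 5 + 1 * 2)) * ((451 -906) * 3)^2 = 42481530 / 167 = 254380.42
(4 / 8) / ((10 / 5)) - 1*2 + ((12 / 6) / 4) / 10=-17 / 10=-1.70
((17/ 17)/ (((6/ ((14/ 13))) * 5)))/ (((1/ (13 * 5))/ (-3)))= -7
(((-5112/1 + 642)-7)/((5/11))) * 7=-344729/5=-68945.80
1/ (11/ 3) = 3/ 11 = 0.27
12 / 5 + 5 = 37 / 5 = 7.40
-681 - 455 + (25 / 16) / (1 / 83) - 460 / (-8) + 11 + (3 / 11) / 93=-5116689 / 5456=-937.81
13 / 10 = 1.30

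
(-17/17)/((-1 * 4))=1/4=0.25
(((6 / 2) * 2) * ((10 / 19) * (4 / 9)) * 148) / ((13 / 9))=35520 / 247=143.81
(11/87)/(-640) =-11/55680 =-0.00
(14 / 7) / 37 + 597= 22091 / 37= 597.05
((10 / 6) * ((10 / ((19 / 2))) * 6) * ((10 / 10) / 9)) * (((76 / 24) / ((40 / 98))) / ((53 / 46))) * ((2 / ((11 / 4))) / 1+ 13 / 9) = 2423050 / 141669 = 17.10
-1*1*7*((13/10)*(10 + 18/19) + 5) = -12789/95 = -134.62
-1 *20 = -20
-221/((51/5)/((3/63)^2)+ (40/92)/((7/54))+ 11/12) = -0.05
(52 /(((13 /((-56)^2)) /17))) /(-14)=-15232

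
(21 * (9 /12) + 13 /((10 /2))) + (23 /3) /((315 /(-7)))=9817 /540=18.18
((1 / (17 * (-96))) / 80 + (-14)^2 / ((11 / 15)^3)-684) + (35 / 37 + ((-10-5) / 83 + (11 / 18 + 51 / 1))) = -215539896948583 / 1600992391680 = -134.63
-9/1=-9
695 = 695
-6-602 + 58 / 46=-13955 / 23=-606.74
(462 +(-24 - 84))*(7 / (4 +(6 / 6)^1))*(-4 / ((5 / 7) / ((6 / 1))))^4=1973960368128 / 3125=631667317.80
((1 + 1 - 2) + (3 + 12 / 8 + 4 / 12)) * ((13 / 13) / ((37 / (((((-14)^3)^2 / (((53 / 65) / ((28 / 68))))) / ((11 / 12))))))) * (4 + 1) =993522275200 / 366707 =2709308.18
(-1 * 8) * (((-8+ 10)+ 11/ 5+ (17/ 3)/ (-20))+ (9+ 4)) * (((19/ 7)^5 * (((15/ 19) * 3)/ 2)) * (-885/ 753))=16723442325/ 602651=27749.80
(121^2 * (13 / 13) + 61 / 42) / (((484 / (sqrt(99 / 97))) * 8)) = 614983 * sqrt(1067) / 5258176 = 3.82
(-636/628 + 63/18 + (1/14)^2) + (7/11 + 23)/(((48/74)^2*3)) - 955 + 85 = -31029033055/36557136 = -848.78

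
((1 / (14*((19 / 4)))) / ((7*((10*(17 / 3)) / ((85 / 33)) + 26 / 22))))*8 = 176 / 237405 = 0.00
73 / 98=0.74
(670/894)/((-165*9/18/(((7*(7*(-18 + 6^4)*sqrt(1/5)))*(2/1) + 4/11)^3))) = -3539308734258791424*sqrt(5)/4957975 - 3052005231843328/98167905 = -1596274500141.64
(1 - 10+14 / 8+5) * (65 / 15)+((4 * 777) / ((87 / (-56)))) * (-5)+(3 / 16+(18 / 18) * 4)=4638699 / 464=9997.20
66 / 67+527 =35375 / 67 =527.99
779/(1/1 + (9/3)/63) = 16359/22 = 743.59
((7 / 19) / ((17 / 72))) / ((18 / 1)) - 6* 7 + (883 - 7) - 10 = 266180 / 323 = 824.09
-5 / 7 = -0.71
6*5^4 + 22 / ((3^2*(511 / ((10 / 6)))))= 51738860 / 13797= 3750.01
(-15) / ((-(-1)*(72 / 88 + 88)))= -165 / 977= -0.17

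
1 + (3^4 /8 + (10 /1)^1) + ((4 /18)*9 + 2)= 201 /8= 25.12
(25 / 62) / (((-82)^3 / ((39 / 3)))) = -0.00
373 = 373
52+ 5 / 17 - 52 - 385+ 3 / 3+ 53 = -330.71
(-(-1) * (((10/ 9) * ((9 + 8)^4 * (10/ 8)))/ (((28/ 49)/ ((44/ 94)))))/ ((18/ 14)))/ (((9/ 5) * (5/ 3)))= 1125445475/ 45684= 24635.44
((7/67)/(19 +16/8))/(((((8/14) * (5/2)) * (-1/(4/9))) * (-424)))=7/1917540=0.00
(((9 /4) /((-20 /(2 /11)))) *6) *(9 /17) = -243 /3740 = -0.06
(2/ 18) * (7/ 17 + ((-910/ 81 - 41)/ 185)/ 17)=100664/ 2292705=0.04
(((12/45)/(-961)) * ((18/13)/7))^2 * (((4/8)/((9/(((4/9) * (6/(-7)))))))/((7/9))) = -768/9368404816225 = -0.00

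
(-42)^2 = 1764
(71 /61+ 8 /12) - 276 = -50173 /183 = -274.17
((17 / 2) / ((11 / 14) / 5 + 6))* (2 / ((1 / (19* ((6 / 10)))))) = 13566 / 431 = 31.48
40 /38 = 20 /19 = 1.05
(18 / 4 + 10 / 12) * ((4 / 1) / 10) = 2.13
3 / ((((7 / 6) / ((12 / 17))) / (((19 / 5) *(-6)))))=-24624 / 595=-41.38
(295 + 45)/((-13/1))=-340/13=-26.15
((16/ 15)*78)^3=71991296/ 125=575930.37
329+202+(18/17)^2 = 153783/289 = 532.12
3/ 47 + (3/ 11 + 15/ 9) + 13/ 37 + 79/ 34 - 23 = -35748913/ 1951158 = -18.32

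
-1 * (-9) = 9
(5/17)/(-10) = -1/34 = -0.03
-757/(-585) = 757/585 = 1.29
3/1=3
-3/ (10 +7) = -3/ 17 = -0.18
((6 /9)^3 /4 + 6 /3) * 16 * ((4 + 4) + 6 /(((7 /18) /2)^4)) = 1292403712 /9261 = 139553.36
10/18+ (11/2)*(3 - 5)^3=-391/9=-43.44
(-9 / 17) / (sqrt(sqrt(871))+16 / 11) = -9 / (17 * (16 / 11+871^(1 / 4))) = -0.08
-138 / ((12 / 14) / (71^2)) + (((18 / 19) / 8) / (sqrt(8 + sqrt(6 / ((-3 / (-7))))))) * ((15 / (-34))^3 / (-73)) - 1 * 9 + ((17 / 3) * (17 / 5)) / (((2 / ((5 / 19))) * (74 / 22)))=-3423367801 / 4218 + 30375 / (218058592 * sqrt(sqrt(14) + 8))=-811609.25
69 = 69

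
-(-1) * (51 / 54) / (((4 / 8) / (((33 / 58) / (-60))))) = -187 / 10440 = -0.02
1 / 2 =0.50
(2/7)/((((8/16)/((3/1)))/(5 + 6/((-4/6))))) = -48/7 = -6.86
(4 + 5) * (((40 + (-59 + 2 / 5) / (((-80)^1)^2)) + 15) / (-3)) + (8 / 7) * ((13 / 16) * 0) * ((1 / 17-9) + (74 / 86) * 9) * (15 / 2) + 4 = -5151121 / 32000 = -160.97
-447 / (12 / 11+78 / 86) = -70477 / 315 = -223.74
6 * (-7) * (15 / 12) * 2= -105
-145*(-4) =580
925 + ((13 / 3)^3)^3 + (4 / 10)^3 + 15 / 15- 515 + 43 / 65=17245480471007 / 31984875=539176.11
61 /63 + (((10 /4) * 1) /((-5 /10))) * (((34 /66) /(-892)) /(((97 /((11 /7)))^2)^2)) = 1652249946895201 /1706422075951068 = 0.97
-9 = -9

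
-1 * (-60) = 60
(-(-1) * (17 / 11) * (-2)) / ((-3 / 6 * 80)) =0.08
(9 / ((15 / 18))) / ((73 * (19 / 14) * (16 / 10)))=189 / 2774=0.07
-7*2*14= -196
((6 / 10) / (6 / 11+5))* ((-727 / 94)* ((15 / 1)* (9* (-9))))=5829813 / 5734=1016.71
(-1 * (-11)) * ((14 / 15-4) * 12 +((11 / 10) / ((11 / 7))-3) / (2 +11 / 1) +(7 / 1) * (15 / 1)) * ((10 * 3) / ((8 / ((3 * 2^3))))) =875457 / 13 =67342.85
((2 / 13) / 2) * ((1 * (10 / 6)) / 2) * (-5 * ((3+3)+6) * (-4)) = 200 / 13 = 15.38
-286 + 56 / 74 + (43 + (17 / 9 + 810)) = 189692 / 333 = 569.65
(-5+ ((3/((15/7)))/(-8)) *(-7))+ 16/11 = -1021/440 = -2.32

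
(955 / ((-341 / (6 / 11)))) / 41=-5730 / 153791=-0.04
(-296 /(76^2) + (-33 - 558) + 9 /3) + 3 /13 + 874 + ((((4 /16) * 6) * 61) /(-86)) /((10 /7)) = 2304017927 /8071960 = 285.43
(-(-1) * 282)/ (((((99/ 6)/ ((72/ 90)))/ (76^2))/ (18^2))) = 1407310848/ 55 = 25587469.96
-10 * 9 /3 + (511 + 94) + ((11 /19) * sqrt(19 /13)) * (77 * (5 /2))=4235 * sqrt(247) /494 + 575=709.73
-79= -79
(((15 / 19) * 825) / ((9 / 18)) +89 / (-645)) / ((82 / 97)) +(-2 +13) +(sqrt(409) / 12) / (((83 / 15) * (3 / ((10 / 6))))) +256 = 25 * sqrt(409) / 2988 +1816630693 / 1004910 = 1807.92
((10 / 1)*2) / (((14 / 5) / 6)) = 300 / 7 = 42.86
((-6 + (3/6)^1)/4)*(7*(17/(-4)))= 1309/32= 40.91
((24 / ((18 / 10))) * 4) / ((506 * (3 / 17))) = 1360 / 2277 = 0.60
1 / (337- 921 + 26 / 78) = -3 / 1751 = -0.00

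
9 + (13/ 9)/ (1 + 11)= 985/ 108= 9.12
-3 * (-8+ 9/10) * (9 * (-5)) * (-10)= 9585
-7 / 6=-1.17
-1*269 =-269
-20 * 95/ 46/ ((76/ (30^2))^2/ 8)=-20250000/ 437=-46338.67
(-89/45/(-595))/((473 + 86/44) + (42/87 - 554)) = -56782/1342043325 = -0.00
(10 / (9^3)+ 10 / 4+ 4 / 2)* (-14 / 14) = -6581 / 1458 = -4.51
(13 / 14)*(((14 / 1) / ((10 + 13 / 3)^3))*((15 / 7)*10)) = 0.09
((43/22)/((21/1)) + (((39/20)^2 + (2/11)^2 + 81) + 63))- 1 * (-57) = 208289461/1016400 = 204.93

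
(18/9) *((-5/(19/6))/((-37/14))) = 840/703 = 1.19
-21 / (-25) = 21 / 25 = 0.84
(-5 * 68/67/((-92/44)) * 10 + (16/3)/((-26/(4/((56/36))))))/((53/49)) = 23306024/1061749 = 21.95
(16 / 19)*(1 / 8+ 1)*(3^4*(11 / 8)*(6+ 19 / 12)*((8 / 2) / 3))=81081 / 76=1066.86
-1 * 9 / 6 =-1.50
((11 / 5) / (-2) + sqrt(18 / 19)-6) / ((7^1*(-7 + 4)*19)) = 71 / 3990-sqrt(38) / 2527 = 0.02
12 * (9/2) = 54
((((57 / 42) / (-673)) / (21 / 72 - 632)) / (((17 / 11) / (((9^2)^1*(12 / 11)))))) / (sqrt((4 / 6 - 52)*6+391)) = 221616*sqrt(83) / 100778517581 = 0.00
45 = 45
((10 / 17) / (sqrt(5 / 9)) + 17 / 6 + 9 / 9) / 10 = 0.46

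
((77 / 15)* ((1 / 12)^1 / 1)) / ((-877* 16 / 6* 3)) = -77 / 1262880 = -0.00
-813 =-813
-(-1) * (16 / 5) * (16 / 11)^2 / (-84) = -1024 / 12705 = -0.08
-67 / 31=-2.16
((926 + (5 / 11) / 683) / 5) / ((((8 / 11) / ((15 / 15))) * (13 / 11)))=215.47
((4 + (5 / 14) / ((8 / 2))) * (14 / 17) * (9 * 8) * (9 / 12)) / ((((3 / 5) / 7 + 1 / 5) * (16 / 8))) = 43281 / 136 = 318.24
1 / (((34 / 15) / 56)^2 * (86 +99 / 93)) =5468400 / 780011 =7.01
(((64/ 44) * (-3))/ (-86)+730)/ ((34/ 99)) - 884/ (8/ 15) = 684561/ 1462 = 468.24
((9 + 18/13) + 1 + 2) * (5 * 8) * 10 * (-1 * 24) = -1670400/13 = -128492.31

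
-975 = -975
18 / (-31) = -0.58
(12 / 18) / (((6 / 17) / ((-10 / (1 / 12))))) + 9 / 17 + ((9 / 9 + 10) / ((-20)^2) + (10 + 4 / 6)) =-215.44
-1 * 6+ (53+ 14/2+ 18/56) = 1521/28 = 54.32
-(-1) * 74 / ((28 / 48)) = 888 / 7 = 126.86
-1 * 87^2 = -7569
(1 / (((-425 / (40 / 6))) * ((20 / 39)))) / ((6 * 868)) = -13 / 2213400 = -0.00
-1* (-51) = 51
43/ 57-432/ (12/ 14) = -28685/ 57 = -503.25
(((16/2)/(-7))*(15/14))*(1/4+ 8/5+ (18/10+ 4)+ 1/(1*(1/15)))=-1359/49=-27.73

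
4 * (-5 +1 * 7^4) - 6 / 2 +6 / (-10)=47902 / 5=9580.40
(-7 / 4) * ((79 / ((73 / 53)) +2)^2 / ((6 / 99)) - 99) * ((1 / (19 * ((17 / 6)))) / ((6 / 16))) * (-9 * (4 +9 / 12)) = 38966520285 / 181186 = 215063.64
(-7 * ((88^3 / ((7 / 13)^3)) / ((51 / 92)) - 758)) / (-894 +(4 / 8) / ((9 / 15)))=275457173668 / 4464047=61705.71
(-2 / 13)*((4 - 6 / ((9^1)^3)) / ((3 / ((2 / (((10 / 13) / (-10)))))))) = 5.32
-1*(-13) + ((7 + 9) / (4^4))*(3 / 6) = 417 / 32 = 13.03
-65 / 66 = -0.98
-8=-8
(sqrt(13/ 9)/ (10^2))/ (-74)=-sqrt(13)/ 22200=-0.00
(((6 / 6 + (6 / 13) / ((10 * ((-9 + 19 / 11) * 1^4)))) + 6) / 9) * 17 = 618239 / 46800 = 13.21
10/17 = 0.59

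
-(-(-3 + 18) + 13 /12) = 167 /12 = 13.92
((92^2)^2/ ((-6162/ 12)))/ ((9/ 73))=-10459337216/ 9243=-1131595.50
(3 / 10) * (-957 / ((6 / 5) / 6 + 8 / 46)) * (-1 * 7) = 462231 / 86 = 5374.78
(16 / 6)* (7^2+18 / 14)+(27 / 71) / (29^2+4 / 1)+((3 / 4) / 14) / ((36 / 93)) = 5411867119 / 40316640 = 134.23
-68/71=-0.96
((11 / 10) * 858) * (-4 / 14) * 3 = -28314 / 35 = -808.97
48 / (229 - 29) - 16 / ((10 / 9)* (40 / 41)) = -363 / 25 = -14.52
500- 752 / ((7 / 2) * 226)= 394748 / 791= 499.05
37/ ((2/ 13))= 481/ 2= 240.50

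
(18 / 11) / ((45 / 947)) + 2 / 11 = 1904 / 55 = 34.62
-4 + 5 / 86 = -339 / 86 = -3.94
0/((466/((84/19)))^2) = 0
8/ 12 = 2/ 3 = 0.67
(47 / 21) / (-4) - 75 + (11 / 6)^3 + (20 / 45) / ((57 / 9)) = -1991635 / 28728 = -69.33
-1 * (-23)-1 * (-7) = 30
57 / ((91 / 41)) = 2337 / 91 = 25.68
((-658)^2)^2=187457825296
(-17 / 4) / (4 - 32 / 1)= 0.15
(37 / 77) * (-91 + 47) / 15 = -148 / 105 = -1.41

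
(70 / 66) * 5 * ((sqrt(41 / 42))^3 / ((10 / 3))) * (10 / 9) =1025 * sqrt(1722) / 24948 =1.70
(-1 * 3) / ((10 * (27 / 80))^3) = -0.08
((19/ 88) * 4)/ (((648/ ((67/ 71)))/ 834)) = 1.05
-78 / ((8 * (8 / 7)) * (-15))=91 / 160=0.57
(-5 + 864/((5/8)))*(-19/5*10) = -52341.20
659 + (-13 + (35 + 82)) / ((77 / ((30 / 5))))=51367 / 77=667.10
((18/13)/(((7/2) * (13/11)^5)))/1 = 5797836/33787663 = 0.17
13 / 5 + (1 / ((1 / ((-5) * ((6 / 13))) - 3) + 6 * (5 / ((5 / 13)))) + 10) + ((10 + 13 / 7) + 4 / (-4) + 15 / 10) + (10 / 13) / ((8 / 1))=102055089 / 4071340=25.07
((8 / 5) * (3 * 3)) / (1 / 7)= 504 / 5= 100.80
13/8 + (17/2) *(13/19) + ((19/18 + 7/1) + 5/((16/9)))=50093/2736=18.31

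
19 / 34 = 0.56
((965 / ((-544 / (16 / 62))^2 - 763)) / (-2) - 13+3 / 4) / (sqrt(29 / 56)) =-217704079* sqrt(406) / 257688258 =-17.02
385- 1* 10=375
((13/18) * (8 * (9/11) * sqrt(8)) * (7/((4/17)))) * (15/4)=23205 * sqrt(2)/22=1491.67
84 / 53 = 1.58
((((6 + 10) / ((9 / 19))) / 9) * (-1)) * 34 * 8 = -82688 / 81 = -1020.84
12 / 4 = 3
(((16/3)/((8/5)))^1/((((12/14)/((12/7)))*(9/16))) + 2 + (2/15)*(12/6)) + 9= 3121/135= 23.12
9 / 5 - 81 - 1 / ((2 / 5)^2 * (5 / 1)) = -1609 / 20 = -80.45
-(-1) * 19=19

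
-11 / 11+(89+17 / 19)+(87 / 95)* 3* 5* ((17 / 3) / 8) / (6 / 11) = 32447 / 304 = 106.73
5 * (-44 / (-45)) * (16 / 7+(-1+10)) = 55.17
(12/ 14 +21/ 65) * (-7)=-537/ 65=-8.26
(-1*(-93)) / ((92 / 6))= 279 / 46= 6.07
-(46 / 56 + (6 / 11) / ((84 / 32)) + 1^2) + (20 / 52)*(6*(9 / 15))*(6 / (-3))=-19213 / 4004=-4.80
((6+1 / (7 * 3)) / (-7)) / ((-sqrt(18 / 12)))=127 * sqrt(6) / 441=0.71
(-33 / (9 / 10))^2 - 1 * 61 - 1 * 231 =9472 / 9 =1052.44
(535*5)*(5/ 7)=13375/ 7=1910.71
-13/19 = -0.68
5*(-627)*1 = -3135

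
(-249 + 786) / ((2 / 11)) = 5907 / 2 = 2953.50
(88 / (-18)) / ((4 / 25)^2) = -6875 / 36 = -190.97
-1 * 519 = -519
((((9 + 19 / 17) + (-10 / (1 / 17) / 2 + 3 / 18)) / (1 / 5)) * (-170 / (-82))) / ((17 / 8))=-762100 / 2091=-364.47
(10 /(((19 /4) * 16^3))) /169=5 /1644032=0.00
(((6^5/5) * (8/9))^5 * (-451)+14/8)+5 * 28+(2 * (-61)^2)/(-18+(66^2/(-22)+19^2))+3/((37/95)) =-30539006367492334814056369/13412500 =-2276906346131767740.10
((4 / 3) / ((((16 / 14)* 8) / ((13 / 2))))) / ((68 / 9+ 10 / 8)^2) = 2457 / 200978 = 0.01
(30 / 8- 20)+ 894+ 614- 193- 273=4103 / 4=1025.75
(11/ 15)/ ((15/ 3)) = 0.15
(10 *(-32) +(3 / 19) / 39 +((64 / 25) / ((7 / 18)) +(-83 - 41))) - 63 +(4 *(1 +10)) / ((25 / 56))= -694804 / 1729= -401.85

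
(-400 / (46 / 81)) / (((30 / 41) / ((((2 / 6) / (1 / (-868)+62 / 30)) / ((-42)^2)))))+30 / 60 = 3567173 / 8659546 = 0.41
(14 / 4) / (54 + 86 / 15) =15 / 256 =0.06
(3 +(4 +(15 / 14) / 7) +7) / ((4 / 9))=12483 / 392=31.84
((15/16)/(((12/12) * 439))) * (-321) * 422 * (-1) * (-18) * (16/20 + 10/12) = -29869371/3512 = -8504.95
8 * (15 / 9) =40 / 3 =13.33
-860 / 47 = -18.30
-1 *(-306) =306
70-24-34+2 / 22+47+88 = 1618 / 11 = 147.09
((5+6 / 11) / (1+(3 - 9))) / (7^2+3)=-61 / 2860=-0.02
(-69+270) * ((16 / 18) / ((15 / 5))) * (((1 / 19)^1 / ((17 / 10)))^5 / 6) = 26800000 / 94924075441761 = 0.00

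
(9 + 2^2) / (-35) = -13 / 35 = -0.37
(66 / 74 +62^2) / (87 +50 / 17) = 2418437 / 56573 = 42.75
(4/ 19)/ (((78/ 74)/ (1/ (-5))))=-148/ 3705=-0.04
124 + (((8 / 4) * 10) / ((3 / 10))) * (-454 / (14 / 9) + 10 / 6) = -1210988 / 63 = -19222.03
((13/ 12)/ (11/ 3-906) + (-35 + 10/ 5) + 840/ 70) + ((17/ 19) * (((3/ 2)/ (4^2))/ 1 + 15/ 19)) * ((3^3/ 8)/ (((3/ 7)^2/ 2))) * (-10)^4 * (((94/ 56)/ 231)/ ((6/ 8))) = 240167635633/ 85995976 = 2792.78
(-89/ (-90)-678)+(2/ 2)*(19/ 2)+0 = -30038/ 45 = -667.51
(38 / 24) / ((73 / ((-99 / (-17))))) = 627 / 4964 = 0.13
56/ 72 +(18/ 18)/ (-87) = 200/ 261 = 0.77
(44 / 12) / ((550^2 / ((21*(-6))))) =-21 / 13750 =-0.00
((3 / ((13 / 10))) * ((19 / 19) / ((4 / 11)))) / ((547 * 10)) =33 / 28444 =0.00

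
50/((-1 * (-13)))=50/13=3.85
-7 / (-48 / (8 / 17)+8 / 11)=77 / 1114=0.07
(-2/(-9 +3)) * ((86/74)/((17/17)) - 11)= -364/111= -3.28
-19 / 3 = -6.33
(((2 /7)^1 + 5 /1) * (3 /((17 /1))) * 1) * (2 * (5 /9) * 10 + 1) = 11.30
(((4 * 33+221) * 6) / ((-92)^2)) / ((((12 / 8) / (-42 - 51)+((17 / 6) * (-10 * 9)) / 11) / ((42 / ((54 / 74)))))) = -31176607 / 50215854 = -0.62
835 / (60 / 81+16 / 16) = 22545 / 47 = 479.68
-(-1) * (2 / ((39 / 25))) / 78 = 25 / 1521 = 0.02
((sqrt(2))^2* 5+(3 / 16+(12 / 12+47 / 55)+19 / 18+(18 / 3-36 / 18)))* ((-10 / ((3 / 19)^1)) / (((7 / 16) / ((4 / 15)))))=-660.02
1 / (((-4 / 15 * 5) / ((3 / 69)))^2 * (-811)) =-9 / 6864304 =-0.00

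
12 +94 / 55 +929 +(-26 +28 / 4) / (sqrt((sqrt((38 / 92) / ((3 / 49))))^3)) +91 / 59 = -138^(3 / 4) * 19^(1 / 4) * sqrt(7) / 49 +3064096 / 3245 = 939.71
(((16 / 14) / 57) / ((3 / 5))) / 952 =5 / 142443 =0.00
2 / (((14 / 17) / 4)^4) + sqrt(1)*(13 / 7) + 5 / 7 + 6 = 2693252 / 2401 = 1121.72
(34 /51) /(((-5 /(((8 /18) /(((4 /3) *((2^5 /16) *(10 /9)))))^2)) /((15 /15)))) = -3 /1000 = -0.00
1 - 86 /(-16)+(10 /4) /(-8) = 6.06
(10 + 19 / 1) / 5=29 / 5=5.80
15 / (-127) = -15 / 127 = -0.12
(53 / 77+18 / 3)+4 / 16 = 2137 / 308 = 6.94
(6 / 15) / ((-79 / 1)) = -2 / 395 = -0.01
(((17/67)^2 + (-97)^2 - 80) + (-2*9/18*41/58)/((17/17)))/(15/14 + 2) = 17001248677/5597783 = 3037.14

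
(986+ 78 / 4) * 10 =10055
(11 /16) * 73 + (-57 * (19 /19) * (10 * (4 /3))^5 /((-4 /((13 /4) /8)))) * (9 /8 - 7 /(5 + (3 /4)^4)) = -824693876477 /1763856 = -467551.70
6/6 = 1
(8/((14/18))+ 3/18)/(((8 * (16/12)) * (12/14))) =439/384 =1.14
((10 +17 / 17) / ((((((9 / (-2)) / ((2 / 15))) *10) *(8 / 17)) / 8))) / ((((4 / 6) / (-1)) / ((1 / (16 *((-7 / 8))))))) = -187 / 3150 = -0.06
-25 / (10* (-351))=0.01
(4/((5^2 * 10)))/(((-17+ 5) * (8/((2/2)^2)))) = -1/6000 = -0.00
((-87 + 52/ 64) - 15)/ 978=-1619/ 15648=-0.10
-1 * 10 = -10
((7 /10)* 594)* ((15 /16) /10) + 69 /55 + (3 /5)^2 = 357243 /8800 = 40.60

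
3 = 3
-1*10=-10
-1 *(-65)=65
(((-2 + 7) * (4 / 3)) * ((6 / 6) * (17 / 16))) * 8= 170 / 3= 56.67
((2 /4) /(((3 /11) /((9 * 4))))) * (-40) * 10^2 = -264000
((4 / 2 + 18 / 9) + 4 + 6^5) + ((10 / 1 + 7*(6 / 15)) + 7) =39019 / 5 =7803.80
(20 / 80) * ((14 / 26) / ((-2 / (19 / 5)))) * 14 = -931 / 260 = -3.58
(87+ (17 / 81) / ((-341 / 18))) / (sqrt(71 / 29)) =266969 *sqrt(2059) / 217899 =55.59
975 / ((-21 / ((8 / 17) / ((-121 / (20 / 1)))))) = 52000 / 14399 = 3.61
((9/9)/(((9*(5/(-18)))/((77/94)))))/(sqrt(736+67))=-0.01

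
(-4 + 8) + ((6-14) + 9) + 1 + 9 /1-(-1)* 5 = 20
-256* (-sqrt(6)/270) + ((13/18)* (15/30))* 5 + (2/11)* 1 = 787/396 + 128* sqrt(6)/135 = 4.31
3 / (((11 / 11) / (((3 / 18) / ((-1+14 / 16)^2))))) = 32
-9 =-9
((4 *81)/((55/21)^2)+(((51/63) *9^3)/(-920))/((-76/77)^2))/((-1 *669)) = -49912653357/716927516800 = -0.07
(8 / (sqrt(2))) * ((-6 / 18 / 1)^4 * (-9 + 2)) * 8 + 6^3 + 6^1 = 222 - 224 * sqrt(2) / 81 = 218.09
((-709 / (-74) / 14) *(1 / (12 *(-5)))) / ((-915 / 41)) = 29069 / 56876400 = 0.00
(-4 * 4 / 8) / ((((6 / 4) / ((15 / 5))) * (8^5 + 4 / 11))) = -11 / 90113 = -0.00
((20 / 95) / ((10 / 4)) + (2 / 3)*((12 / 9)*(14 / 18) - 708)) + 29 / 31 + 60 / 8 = -220791979 / 477090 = -462.79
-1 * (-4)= 4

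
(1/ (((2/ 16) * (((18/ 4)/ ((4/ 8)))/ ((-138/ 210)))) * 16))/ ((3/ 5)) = -0.06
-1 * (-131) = 131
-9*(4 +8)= -108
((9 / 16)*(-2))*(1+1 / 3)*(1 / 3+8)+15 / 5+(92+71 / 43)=7237 / 86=84.15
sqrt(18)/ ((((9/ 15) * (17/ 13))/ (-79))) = -5135 * sqrt(2)/ 17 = -427.18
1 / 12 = 0.08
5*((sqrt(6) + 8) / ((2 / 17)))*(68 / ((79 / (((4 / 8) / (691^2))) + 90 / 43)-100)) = 62135*sqrt(6) / 1622000852 + 124270 / 405500213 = 0.00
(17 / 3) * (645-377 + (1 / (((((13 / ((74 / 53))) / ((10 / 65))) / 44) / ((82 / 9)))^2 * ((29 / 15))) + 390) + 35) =764300445882787 / 188455217301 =4055.61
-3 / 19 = -0.16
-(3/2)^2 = -9/4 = -2.25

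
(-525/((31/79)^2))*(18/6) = -10228.49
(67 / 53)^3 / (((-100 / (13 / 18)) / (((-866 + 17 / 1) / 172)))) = 0.07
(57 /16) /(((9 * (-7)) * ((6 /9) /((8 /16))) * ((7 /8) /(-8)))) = 19 /49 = 0.39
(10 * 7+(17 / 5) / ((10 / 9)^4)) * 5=3611537 / 10000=361.15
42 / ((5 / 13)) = 109.20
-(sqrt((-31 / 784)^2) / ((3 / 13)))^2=-162409 / 5531904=-0.03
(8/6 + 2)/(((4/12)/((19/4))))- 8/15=1409/30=46.97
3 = 3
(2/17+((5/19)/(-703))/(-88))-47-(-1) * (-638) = -13685368403/19982072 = -684.88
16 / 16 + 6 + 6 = 13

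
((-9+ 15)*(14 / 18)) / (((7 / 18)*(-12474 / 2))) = -4 / 2079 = -0.00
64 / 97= 0.66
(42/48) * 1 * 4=7/2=3.50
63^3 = 250047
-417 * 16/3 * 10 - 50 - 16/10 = -111458/5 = -22291.60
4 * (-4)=-16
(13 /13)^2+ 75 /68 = 143 /68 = 2.10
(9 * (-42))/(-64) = 5.91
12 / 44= 3 / 11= 0.27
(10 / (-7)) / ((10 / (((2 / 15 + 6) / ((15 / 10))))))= -184 / 315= -0.58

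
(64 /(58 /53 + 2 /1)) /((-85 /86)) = -72928 /3485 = -20.93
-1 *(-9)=9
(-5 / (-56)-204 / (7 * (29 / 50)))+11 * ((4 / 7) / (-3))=-254573 / 4872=-52.25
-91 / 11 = -8.27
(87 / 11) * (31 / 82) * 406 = 547491 / 451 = 1213.95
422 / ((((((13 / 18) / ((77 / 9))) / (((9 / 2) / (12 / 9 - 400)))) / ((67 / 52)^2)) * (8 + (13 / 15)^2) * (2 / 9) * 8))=-362509082775 / 60203846144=-6.02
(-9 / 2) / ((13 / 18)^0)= -9 / 2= -4.50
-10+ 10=0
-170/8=-85/4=-21.25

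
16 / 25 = 0.64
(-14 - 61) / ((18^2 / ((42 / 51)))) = -175 / 918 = -0.19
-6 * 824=-4944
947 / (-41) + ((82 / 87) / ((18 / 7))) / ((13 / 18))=-22.59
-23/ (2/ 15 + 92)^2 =-5175/ 1909924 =-0.00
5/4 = 1.25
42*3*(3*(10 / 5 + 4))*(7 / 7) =2268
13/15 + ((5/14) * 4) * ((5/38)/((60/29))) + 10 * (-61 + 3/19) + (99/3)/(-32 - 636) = -67467349/111055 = -607.51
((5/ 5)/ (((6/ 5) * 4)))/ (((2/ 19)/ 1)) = 95/ 48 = 1.98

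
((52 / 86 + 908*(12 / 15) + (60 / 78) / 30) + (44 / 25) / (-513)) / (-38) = -19.13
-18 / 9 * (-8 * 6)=96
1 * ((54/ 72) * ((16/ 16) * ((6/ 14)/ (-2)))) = -9/ 56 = -0.16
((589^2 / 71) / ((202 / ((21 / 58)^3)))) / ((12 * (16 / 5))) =5354725635 / 179090963456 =0.03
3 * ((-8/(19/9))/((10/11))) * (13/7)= -15444/665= -23.22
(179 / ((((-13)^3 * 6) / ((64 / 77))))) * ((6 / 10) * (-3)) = 17184 / 845845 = 0.02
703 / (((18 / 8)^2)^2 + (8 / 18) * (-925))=-1619712 / 888151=-1.82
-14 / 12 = -7 / 6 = -1.17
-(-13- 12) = 25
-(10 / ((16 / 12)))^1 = -15 / 2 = -7.50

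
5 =5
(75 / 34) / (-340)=-15 / 2312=-0.01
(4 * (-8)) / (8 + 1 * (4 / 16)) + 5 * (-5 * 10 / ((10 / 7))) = -5903 / 33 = -178.88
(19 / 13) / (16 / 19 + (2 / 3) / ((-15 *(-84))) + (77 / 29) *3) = 19786410 / 119245373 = 0.17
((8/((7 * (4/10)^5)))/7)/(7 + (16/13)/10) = 203125/90748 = 2.24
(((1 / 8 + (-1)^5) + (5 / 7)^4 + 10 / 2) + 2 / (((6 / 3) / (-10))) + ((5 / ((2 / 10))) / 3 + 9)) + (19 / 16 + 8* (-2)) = -356561 / 115248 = -3.09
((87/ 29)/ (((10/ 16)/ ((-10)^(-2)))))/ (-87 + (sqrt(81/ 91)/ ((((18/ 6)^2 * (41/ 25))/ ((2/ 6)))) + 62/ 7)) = -2259228699/ 3677970257375 - 2583 * sqrt(91)/ 147118810295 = -0.00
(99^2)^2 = 96059601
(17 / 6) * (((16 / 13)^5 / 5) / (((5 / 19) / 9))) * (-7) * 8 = -28449964032 / 9282325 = -3064.96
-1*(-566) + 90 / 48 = 4543 / 8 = 567.88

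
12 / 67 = 0.18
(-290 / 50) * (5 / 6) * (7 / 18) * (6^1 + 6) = -203 / 9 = -22.56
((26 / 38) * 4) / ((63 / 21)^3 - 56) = -52 / 551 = -0.09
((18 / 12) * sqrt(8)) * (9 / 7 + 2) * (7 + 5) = 828 * sqrt(2) / 7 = 167.28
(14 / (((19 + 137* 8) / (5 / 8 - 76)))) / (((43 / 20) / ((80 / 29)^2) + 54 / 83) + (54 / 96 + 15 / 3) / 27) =-60539270400 / 72867766109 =-0.83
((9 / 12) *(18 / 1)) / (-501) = -9 / 334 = -0.03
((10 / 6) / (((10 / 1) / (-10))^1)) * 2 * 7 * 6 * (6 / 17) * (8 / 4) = -1680 / 17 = -98.82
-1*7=-7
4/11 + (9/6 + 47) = 1075/22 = 48.86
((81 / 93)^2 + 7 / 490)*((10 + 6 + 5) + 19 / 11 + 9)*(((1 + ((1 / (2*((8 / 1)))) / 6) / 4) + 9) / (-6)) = -69694403419 / 1704890880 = -40.88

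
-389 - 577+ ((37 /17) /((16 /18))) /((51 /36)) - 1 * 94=-611681 /578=-1058.27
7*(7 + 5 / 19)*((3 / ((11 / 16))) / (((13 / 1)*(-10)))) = -23184 / 13585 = -1.71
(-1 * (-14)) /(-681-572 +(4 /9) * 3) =-42 /3755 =-0.01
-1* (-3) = 3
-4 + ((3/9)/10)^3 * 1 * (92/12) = -323977/81000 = -4.00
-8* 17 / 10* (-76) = 5168 / 5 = 1033.60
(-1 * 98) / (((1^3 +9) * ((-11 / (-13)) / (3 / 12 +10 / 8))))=-17.37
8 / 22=4 / 11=0.36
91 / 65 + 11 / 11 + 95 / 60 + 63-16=3059 / 60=50.98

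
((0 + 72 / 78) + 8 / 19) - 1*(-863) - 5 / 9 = 1920202 / 2223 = 863.79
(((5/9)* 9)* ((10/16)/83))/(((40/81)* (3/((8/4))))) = 135/2656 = 0.05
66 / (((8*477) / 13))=143 / 636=0.22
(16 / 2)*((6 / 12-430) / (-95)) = 3436 / 95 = 36.17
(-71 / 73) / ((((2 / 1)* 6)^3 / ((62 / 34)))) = -2201 / 2144448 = -0.00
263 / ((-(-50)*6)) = 263 / 300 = 0.88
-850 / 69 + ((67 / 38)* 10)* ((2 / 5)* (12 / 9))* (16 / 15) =-45002 / 19665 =-2.29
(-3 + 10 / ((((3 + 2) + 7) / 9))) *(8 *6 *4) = 864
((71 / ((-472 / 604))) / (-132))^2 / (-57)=-114939841 / 13828871232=-0.01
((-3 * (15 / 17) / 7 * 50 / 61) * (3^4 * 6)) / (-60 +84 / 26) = 789750 / 297619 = 2.65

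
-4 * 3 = -12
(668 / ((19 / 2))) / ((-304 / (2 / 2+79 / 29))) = -9018 / 10469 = -0.86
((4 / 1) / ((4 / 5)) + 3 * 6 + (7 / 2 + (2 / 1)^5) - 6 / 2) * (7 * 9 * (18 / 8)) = 7867.12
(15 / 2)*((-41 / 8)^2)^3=71251563615 / 524288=135901.57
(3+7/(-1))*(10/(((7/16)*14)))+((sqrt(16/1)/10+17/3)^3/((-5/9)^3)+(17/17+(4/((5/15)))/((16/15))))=-3970382107/3062500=-1296.45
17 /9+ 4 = 53 /9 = 5.89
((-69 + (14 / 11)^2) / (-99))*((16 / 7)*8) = 1043584 / 83853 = 12.45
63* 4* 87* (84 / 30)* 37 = 2271326.40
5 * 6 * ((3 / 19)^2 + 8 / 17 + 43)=8007960 / 6137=1304.87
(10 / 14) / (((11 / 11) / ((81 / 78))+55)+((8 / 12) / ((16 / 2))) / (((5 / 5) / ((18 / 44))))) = 11880 / 931343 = 0.01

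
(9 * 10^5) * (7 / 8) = 787500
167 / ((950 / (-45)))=-1503 / 190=-7.91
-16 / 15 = -1.07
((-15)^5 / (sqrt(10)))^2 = 115330078125 / 2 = 57665039062.50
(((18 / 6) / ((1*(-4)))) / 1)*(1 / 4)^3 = -3 / 256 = -0.01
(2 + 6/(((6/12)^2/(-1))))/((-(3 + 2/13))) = 286/41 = 6.98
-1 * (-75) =75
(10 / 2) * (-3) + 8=-7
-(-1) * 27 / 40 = 27 / 40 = 0.68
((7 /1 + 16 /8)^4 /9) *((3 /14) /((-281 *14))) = -2187 /55076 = -0.04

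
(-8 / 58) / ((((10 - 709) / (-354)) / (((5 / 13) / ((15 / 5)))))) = -2360 / 263523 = -0.01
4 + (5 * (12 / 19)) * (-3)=-104 / 19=-5.47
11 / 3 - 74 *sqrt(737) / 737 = 11 / 3 - 74 *sqrt(737) / 737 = 0.94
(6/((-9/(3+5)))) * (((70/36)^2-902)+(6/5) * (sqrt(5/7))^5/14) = 1164092/243-80 * sqrt(35)/2401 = 4790.30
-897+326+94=-477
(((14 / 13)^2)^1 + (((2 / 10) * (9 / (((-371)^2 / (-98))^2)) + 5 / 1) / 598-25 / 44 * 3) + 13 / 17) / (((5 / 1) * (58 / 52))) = 26185863302897 / 639711673021850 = 0.04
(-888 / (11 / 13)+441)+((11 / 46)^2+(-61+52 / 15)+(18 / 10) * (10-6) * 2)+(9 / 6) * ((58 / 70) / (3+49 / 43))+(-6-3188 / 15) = -47296497982 / 54378555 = -869.76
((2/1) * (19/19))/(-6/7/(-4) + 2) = 28/31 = 0.90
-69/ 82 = -0.84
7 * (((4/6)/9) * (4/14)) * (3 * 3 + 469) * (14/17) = 26768/459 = 58.32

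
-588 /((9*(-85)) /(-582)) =-38024 /85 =-447.34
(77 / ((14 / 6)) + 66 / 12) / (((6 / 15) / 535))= 205975 / 4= 51493.75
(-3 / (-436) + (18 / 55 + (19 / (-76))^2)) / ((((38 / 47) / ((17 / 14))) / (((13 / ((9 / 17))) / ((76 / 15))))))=2.89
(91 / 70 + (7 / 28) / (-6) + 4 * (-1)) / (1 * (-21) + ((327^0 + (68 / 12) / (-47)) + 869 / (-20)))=15463 / 358538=0.04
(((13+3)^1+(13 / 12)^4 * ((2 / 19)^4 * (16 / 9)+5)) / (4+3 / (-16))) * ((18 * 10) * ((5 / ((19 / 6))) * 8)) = 55663814612500 / 4078135053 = 13649.33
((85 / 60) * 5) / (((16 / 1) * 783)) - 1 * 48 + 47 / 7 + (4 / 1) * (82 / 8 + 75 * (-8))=-2400.29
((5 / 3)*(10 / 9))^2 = 2500 / 729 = 3.43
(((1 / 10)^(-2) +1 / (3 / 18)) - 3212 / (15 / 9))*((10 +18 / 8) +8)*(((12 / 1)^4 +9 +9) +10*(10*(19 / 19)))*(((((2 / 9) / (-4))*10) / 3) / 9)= 47474131 / 3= 15824710.33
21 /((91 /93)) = 279 /13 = 21.46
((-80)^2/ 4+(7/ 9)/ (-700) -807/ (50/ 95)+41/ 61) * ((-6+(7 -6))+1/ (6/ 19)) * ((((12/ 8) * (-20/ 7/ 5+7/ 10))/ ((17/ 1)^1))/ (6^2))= -40685359/ 1045296000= -0.04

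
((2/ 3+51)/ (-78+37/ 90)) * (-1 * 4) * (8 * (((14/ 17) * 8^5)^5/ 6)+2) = 50822366657695369557642.68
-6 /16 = -3 /8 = -0.38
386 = 386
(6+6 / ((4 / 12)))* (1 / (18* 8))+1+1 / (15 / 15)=13 / 6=2.17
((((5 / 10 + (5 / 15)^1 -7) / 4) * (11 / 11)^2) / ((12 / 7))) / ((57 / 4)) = -259 / 4104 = -0.06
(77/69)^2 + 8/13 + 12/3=362737/61893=5.86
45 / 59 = 0.76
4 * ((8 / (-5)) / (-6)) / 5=0.21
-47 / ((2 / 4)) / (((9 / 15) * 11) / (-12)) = 1880 / 11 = 170.91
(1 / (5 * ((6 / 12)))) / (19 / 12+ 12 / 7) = 168 / 1385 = 0.12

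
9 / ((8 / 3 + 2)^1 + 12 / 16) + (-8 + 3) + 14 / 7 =-87 / 65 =-1.34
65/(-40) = -13/8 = -1.62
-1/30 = -0.03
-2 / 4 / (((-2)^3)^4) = -1 / 8192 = -0.00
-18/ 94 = -9/ 47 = -0.19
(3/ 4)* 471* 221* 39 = 12178647/ 4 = 3044661.75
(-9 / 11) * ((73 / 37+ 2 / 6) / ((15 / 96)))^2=-67108864 / 376475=-178.26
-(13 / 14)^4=-28561 / 38416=-0.74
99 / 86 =1.15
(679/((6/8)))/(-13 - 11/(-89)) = -120862/1719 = -70.31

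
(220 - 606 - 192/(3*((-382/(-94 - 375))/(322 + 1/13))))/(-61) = 63796934/151463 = 421.20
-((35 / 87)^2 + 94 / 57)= -1.81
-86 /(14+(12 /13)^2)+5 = -992 /1255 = -0.79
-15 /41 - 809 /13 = -33364 /533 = -62.60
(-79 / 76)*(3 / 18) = -79 / 456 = -0.17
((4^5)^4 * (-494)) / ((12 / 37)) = -5024218383122432 / 3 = -1674739461040810.67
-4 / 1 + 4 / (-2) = -6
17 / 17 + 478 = 479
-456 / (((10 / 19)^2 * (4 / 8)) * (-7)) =82308 / 175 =470.33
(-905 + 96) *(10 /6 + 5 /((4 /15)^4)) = -615369895 /768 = -801262.88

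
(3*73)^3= 10503459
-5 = -5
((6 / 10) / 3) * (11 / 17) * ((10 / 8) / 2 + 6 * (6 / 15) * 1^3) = 1331 / 3400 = 0.39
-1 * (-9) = 9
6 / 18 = 1 / 3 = 0.33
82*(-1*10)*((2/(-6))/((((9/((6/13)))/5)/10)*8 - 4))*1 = -10250/33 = -310.61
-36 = -36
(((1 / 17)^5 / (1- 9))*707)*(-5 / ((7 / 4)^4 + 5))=113120 / 5226493617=0.00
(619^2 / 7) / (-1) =-383161 / 7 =-54737.29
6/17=0.35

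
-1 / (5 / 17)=-17 / 5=-3.40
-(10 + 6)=-16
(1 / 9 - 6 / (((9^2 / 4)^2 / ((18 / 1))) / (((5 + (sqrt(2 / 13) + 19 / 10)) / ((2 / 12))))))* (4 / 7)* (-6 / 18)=512* sqrt(26) / 22113 + 5828 / 2835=2.17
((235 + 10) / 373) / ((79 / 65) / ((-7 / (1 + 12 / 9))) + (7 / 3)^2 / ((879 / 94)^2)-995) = -110738771325 / 167808963782836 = -0.00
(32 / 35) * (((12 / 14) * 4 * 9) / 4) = 1728 / 245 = 7.05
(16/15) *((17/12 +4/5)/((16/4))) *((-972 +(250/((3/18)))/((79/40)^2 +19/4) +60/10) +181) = -225173921/622845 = -361.52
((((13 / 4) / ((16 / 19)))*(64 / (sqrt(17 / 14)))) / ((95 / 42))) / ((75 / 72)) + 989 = 13104*sqrt(238) / 2125 + 989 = 1084.13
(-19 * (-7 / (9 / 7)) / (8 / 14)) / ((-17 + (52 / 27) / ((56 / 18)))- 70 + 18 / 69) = -1049237 / 499152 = -2.10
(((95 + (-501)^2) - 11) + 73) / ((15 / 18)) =1506948 / 5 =301389.60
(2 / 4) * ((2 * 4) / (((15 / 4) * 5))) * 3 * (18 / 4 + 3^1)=4.80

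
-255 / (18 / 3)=-85 / 2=-42.50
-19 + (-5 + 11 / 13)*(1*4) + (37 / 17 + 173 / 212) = -1528447 / 46852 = -32.62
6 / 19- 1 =-13 / 19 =-0.68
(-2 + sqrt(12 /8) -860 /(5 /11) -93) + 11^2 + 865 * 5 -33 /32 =sqrt(6) /2 + 78655 /32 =2459.19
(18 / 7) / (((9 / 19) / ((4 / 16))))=19 / 14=1.36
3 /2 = 1.50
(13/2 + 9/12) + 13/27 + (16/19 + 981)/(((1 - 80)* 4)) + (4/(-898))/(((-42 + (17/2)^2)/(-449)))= 46002257/9807534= 4.69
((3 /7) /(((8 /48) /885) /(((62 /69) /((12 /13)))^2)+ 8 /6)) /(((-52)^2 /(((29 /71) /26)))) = 73992195 /39628401047872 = 0.00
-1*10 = -10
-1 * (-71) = 71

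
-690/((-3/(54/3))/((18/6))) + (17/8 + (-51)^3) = -961831/8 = -120228.88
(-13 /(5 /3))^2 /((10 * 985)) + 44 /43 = 10900403 /10588750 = 1.03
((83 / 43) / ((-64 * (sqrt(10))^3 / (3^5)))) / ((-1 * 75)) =6723 * sqrt(10) / 6880000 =0.00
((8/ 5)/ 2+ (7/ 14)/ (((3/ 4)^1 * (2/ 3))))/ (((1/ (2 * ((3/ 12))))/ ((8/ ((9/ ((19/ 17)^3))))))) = 1.12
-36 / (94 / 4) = -72 / 47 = -1.53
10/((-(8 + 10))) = -5/9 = -0.56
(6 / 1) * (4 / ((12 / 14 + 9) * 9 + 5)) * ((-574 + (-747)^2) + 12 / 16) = 46824603 / 328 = 142757.94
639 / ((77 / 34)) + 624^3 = 18708759774 / 77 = 242970906.16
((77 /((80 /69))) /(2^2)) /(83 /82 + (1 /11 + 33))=2396163 /4921760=0.49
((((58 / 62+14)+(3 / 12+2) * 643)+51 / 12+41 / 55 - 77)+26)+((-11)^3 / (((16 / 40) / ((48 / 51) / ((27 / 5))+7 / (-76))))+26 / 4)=1148.70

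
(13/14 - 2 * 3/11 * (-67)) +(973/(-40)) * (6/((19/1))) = 871727/29260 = 29.79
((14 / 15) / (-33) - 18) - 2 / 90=-1787 / 99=-18.05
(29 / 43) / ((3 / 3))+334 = 14391 / 43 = 334.67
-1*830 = -830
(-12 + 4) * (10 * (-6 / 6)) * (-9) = -720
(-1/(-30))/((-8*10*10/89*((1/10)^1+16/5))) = -89/79200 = -0.00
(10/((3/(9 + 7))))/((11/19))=3040/33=92.12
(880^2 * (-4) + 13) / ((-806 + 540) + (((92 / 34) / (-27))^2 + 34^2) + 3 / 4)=-2610410906988 / 750664867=-3477.47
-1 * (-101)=101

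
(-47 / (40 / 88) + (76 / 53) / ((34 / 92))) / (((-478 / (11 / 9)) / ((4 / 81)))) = 9863414 / 784910655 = 0.01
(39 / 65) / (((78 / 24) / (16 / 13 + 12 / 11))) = 0.43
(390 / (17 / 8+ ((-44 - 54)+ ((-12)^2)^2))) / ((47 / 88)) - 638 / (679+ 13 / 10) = -0.90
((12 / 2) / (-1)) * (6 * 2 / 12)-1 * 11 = -17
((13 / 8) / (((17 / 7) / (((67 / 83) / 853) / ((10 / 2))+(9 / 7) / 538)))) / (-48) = -44697601 / 1243253095680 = -0.00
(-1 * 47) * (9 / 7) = -423 / 7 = -60.43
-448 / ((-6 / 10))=2240 / 3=746.67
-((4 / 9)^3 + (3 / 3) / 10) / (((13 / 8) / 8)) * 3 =-43808 / 15795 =-2.77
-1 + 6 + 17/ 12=77/ 12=6.42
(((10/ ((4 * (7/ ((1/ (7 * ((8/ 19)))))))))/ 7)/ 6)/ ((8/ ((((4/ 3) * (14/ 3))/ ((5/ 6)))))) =19/ 7056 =0.00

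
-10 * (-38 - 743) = 7810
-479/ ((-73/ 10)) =4790/ 73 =65.62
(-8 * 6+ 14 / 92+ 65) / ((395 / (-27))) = -21303 / 18170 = -1.17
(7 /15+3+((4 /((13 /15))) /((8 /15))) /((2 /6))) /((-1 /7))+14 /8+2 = -157753 /780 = -202.25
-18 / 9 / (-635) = 0.00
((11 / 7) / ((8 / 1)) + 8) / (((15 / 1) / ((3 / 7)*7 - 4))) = -153 / 280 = -0.55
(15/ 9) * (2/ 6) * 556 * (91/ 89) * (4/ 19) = 1011920/ 15219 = 66.49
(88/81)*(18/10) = 88/45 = 1.96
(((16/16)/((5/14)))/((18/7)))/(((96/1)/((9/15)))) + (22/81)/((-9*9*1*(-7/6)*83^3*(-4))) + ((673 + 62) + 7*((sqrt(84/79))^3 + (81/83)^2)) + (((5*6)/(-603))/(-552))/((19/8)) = 1176*sqrt(1659)/6241 + 152068801473498855577/205034680984845600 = 749.35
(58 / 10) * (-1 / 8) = -29 / 40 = -0.72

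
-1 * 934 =-934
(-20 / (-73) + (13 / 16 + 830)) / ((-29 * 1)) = -970709 / 33872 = -28.66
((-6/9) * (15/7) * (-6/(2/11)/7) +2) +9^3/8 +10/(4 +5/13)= 2282225/22344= 102.14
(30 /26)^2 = 225 /169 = 1.33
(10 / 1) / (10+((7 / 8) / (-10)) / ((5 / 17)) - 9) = 4000 / 281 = 14.23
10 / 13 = 0.77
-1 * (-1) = 1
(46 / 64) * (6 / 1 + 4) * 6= 345 / 8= 43.12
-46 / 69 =-2 / 3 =-0.67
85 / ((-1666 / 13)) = -65 / 98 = -0.66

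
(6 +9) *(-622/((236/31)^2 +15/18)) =-53796780/338981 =-158.70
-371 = -371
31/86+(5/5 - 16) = -1259/86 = -14.64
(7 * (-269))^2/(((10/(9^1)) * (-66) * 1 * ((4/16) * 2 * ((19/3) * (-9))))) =3545689/2090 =1696.50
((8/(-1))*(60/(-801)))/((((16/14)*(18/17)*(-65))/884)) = -16184/2403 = -6.73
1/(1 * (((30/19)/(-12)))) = -38/5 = -7.60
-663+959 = 296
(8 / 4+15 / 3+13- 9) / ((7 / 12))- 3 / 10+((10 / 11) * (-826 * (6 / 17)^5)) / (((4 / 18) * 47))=933319449231 / 51384624830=18.16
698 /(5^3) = 698 /125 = 5.58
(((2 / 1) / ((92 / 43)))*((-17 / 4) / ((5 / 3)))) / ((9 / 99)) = -24123 / 920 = -26.22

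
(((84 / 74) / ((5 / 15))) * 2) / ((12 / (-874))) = -18354 / 37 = -496.05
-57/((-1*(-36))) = -19/12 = -1.58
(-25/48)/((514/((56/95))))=-35/58596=-0.00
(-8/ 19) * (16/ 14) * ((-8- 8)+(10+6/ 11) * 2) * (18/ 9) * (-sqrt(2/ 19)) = 1.59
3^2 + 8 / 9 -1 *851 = -7570 / 9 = -841.11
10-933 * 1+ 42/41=-37801/41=-921.98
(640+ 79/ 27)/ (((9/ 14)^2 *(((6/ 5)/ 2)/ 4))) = 10371.48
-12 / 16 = -3 / 4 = -0.75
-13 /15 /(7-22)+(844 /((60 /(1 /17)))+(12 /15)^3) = 26722 /19125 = 1.40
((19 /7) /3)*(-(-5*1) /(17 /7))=95 /51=1.86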